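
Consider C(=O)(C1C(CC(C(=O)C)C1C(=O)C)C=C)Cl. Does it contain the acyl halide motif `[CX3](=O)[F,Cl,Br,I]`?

The pattern [CX3](=O)[F,Cl,Br,I] describes a carbonyl carbon bonded to a halogen — an acyl halide.
The molecule carries an acyl chloride (-C(=O)Cl), whose atoms satisfy every constraint of the query, so the pattern matches.

Yes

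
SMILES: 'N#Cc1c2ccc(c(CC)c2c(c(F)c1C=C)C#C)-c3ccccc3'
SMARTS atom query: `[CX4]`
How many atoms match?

Check the 25 heavy atoms by environment: 16× c (aromatic, X3) → no; 3× C (X2) → no; 1× N (X1) → no; 2× C (X4) → match; 2× C (X3) → no; 1× F (X1) → no.
That gives 2 matching atoms.

2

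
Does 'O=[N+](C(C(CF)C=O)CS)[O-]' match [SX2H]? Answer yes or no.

The pattern [SX2H] describes an aliphatic sulfur with two connections, one being H — a thiol.
The molecule carries a thiol (-SH), whose atoms satisfy every constraint of the query, so the pattern matches.

Yes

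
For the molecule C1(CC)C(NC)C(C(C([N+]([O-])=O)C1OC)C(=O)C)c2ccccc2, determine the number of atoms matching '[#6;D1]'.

4

The query [#6;D1] means: carbon bonded to exactly one heavy atom.
Check the 24 heavy atoms by environment: 7× C (D3) → no; 1× N (D2) → no; 4× C (D1) → match; 1× C (D2) → no; 1× O (D2) → no; 1× N (charge +1, D3) → no; 1× O (charge -1, D1) → no; 2× O (D1) → no; 1× c (aromatic, D3) → no; 5× c (aromatic, D2) → no.
That gives 4 matching atoms.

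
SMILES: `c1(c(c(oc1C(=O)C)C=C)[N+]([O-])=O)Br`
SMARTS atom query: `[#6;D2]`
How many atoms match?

1

Check the 14 heavy atoms by environment: 1× o (aromatic, D2) → no; 4× c (aromatic, D3) → no; 1× C (D3) → no; 2× O (D1) → no; 2× C (D1) → no; 1× C (D2) → match; 1× Br (D1) → no; 1× N (charge +1, D3) → no; 1× O (charge -1, D1) → no.
That gives 1 matching atom.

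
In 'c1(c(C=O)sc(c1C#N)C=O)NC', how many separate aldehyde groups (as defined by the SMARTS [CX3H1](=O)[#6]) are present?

2

[CX3H1](=O)[#6] is the SMARTS for an aldehyde: an sp2 carbon with one H, double-bonded to O and single-bonded to carbon.
The molecule carries 2 separate instances of an aldehyde (-CHO) meeting every constraint; each maps to a distinct set of atoms, giving 2 matches.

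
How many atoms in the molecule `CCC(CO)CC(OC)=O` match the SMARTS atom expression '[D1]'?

The query [D1] means: atom with exactly one heavy-atom neighbour (degree 1).
Check the 10 heavy atoms by environment: 3× C (D2) → no; 2× C (D3) → no; 2× O (D1) → match; 1× O (D2) → no; 2× C (D1) → match.
Summing the matching environments: 2 + 2 = 4 matching atoms.

4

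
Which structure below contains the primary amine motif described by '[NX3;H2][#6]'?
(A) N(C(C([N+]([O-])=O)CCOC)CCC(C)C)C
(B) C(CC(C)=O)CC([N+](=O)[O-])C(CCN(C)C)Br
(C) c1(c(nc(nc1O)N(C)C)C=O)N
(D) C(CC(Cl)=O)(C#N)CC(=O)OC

[NX3;H2][#6] describes a trivalent nitrogen with two H attached to carbon (a primary amine).
(A) has an N-methylamino group (-NHCH3) but the nitrogen bears two carbons and only one H (H1), not H2.
(B) has a nitro group (-[N+](=O)[O-]) but the nitrogen is [N+] with no H, not NX3H2.
(C) contains a primary amino group (-NH2), which satisfies every atom and bond constraint.
(D) has a nitrile (-C#N) but the nitrogen is NX1 (triple-bonded), not NX3 with two H.
So the answer is (C).

C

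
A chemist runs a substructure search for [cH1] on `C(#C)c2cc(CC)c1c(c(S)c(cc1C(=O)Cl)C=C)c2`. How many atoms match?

3

Check the 20 heavy atoms by environment: 7× c (aromatic, H0) → no; 3× c (aromatic, H1) → match; 2× C (H0) → no; 2× C (H1) → no; 1× S (H1) → no; 2× C (H2) → no; 1× O (H0) → no; 1× Cl (H0) → no; 1× C (H3) → no.
That gives 3 matching atoms.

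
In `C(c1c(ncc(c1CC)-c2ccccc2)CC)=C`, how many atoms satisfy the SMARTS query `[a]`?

12

The query [a] means: a matches any aromatic atom.
Check the 18 heavy atoms by environment: 1× n (aromatic) → match; 11× c (aromatic) → match; 6× C → no.
Summing the matching environments: 1 + 11 = 12 matching atoms.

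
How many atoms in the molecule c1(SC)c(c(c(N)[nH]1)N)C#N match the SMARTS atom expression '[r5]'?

Check the 11 heavy atoms by environment: 1× n (aromatic, in 5-ring) → match; 4× c (aromatic, in 5-ring) → match; 3× N (acyclic) → no; 2× C (acyclic) → no; 1× S (acyclic) → no.
Summing the matching environments: 1 + 4 = 5 matching atoms.

5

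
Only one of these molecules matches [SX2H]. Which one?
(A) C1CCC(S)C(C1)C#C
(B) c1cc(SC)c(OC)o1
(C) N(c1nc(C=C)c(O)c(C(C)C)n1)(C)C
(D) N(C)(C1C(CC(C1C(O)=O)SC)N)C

A

[SX2H] describes an aliphatic sulfur with two connections, one being H (a thiol).
(A) contains a thiol (-SH), which satisfies every atom and bond constraint.
(B) has a methylthio ether (-SCH3) but the sulfur has H0 (bonded to two carbons), not H1.
(C) has a hydroxyl group (-OH) but it is an -OH, not an -SH.
(D) has a methylthio ether (-SCH3) but the sulfur has H0 (bonded to two carbons), not H1.
So the answer is (A).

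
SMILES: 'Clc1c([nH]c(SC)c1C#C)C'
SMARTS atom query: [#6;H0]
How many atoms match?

Check the 11 heavy atoms by environment: 1× n (aromatic, H1) → no; 4× c (aromatic, H0) → match; 1× S (H0) → no; 2× C (H3) → no; 1× Cl (H0) → no; 1× C (H0) → match; 1× C (H1) → no.
Summing the matching environments: 4 + 1 = 5 matching atoms.

5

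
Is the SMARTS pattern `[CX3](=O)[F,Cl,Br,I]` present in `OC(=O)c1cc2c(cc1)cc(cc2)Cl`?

No

The pattern [CX3](=O)[F,Cl,Br,I] describes a carbonyl carbon bonded to a halogen — an acyl halide.
The closest candidate here is a chloro substituent, but the Cl is not on a carbonyl carbon. No other fragment satisfies the full query, so there is no match.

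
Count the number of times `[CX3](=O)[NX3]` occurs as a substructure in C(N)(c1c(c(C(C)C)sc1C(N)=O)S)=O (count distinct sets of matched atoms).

[CX3](=O)[NX3] is the SMARTS for an amide: a carbonyl carbon bonded to a trivalent nitrogen.
The molecule carries 2 separate instances of a primary amide (-C(=O)NH2) meeting every constraint; each maps to a distinct set of atoms, giving 2 matches.

2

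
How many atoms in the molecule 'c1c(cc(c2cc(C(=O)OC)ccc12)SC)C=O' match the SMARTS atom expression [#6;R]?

10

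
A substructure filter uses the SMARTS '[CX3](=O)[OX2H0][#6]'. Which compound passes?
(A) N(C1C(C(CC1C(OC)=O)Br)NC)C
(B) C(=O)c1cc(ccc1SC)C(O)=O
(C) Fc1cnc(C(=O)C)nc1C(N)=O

A

[CX3](=O)[OX2H0][#6] describes a carbonyl carbon bonded to an oxygen that is itself bonded to carbon (no H on that O) (an ester).
(A) contains a methyl-ester group (-C(=O)OCH3), which satisfies every atom and bond constraint.
(B) has a carboxylic acid group (-C(=O)OH) but the singly-bonded O carries H (OX2H1, not H0).
(C) has a primary amide (-C(=O)NH2) but the carbonyl is bonded to N, not to an O-C linkage.
So the answer is (A).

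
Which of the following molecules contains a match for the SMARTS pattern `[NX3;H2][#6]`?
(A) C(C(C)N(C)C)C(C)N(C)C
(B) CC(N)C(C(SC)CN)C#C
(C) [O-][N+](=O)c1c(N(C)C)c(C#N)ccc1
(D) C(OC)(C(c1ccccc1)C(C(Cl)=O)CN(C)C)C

[NX3;H2][#6] describes a trivalent nitrogen with two H attached to carbon (a primary amine).
(A) has a dimethylamino group (-N(CH3)2) but the nitrogen has H0, not H2.
(B) contains a primary amino group (-NH2), which satisfies every atom and bond constraint.
(C) has a nitrile (-C#N) but the nitrogen is NX1 (triple-bonded), not NX3 with two H.
(D) has a dimethylamino group (-N(CH3)2) but the nitrogen has H0, not H2.
So the answer is (B).

B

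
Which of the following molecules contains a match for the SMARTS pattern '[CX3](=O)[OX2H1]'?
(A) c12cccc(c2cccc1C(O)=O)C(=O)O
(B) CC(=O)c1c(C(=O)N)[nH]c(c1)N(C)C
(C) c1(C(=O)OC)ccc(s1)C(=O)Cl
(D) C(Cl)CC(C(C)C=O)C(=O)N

A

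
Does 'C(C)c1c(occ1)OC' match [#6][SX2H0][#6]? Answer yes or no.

The pattern [#6][SX2H0][#6] describes an aliphatic sulfur bridging two carbons with no H on the sulfur — a thioether.
The closest candidate here is a methoxy ether (-OCH3), but the bridging atom is O, not S. No other fragment satisfies the full query, so there is no match.

No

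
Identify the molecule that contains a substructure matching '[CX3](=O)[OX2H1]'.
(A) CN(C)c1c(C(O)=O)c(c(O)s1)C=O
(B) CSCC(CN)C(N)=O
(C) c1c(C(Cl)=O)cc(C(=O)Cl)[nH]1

A

[CX3](=O)[OX2H1] describes an sp2 carbon double-bonded to O and single-bonded to an -OH oxygen (a carboxylic acid).
(A) contains a carboxylic acid group (-C(=O)OH), which satisfies every atom and bond constraint.
(B) has a primary amide (-C(=O)NH2) but the carbonyl is bonded to N, not to an -OH oxygen.
(C) has an acyl chloride (-C(=O)Cl) but the carbonyl is bonded to Cl, not to an -OH oxygen.
So the answer is (A).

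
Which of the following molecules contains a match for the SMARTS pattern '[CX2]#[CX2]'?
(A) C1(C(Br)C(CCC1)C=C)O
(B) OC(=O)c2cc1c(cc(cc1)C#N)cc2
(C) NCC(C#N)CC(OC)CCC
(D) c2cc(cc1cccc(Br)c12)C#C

[CX2]#[CX2] describes a carbon-carbon triple bond (an alkyne).
(A) has a vinyl group (-CH=CH2) but the C=C is a double bond; both carbons are CX3, not CX2.
(B) has a nitrile (-C#N) but the triple bond is C#N, not C#C.
(C) has a nitrile (-C#N) but the triple bond is C#N, not C#C.
(D) contains an ethynyl group (-C#CH), which satisfies every atom and bond constraint.
So the answer is (D).

D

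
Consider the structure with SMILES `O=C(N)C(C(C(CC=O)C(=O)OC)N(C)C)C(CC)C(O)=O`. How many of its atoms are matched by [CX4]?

10

The query [CX4] means: C with X4: aliphatic carbon with exactly 4 total connections (bonds + H).
Check the 22 heavy atoms by environment: 10× C (X4) → match; 2× N (X3) → no; 4× C (X3) → no; 4× O (X1) → no; 2× O (X2) → no.
That gives 10 matching atoms.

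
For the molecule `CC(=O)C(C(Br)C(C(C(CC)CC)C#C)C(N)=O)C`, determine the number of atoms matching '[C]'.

15

The query [C] means: uppercase C matches aliphatic (non-aromatic) carbon only.
Check the 19 heavy atoms by environment: 15× C → match; 2× O → no; 1× N → no; 1× Br → no.
That gives 15 matching atoms.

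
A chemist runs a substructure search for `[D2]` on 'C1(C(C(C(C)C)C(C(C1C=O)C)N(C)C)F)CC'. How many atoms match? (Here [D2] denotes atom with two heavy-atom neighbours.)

The query [D2] means: atom with exactly two heavy-atom neighbours.
Check the 18 heavy atoms by environment: 7× C (D3) → no; 2× C (D2) → match; 1× O (D1) → no; 6× C (D1) → no; 1× N (D3) → no; 1× F (D1) → no.
That gives 2 matching atoms.

2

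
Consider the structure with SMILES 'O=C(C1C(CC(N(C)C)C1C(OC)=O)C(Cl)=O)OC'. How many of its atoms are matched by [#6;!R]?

The query [#6;!R] means: carbon not in any ring.
Check the 19 heavy atoms by environment: 5× C (in 5-ring) → no; 7× C (acyclic) → match; 5× O (acyclic) → no; 1× N (acyclic) → no; 1× Cl (acyclic) → no.
That gives 7 matching atoms.

7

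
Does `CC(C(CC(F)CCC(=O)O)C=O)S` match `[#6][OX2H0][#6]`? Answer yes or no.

No

The pattern [#6][OX2H0][#6] describes an aliphatic oxygen bridging two carbons with no H on the oxygen — an ether.
The closest candidate here is a carboxylic acid group (-C(=O)OH), but the -OH oxygen has H1; the =O is OX1, not OX2. No other fragment satisfies the full query, so there is no match.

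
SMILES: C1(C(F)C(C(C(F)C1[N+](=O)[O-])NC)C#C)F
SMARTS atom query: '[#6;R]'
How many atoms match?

6

Check the 16 heavy atoms by environment: 6× C (in 6-ring) → match; 3× F (acyclic) → no; 3× C (acyclic) → no; 1× N (charge +1, acyclic) → no; 1× O (charge -1, acyclic) → no; 1× O (acyclic) → no; 1× N (acyclic) → no.
That gives 6 matching atoms.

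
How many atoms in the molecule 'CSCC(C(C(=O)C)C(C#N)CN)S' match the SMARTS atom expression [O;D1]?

1

The query [O;D1] means: aliphatic oxygen bonded to exactly one heavy atom.
Check the 14 heavy atoms by environment: 3× C (D2) → no; 4× C (D3) → no; 2× N (D1) → no; 1× O (D1) → match; 2× C (D1) → no; 1× S (D2) → no; 1× S (D1) → no.
That gives 1 matching atom.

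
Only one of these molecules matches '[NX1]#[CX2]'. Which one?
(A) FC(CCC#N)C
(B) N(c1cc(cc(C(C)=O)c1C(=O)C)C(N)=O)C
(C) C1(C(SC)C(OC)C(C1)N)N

A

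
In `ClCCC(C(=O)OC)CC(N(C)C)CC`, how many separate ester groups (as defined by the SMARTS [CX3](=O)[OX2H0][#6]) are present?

1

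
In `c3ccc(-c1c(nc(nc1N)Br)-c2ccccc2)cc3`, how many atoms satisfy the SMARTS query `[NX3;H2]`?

Check the 20 heavy atoms by environment: 2× n (aromatic, H0, X2) → no; 6× c (aromatic, H0, X3) → no; 1× Br (H0, X1) → no; 10× c (aromatic, H1, X3) → no; 1× N (H2, X3) → match.
That gives 1 matching atom.

1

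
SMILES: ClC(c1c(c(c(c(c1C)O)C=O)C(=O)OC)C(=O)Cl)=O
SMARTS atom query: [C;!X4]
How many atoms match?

4

The query [C;!X4] means: aliphatic carbon that does not have four total connections.
Check the 20 heavy atoms by environment: 6× c (aromatic, X3) → no; 4× C (X3) → match; 4× O (X1) → no; 2× O (X2) → no; 2× C (X4) → no; 2× Cl (X1) → no.
That gives 4 matching atoms.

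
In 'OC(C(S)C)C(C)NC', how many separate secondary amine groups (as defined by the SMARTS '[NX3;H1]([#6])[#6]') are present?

1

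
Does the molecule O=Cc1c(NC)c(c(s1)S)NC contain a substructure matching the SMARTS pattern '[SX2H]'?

Yes

The pattern [SX2H] describes an aliphatic sulfur with two connections, one being H — a thiol.
The molecule carries a thiol (-SH), whose atoms satisfy every constraint of the query, so the pattern matches.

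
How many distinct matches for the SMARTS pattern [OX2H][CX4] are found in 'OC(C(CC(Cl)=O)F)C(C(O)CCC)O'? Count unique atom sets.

[OX2H][CX4] is the SMARTS for an aliphatic alcohol: a hydroxyl oxygen bound to an sp3 (X4) carbon.
The molecule carries 3 separate instances of a hydroxyl group (-OH) meeting every constraint; each maps to a distinct set of atoms, giving 3 matches.

3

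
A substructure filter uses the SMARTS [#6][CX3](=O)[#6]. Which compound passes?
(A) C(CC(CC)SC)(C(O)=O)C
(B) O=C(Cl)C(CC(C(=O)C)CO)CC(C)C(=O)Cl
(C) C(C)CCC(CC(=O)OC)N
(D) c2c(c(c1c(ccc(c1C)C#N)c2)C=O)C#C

[#6][CX3](=O)[#6] describes a carbonyl carbon (no H) flanked by two carbons (a ketone).
(A) has a carboxylic acid group (-C(=O)OH) but one neighbour of the carbonyl carbon is O, not C.
(B) contains an acetyl/ketone group (-C(=O)CH3), which satisfies every atom and bond constraint.
(C) has a methyl-ester group (-C(=O)OCH3) but one neighbour of the carbonyl carbon is O, not C.
(D) has an aldehyde (-CHO) but the carbonyl carbon has H1, so it is not flanked by two carbons.
So the answer is (B).

B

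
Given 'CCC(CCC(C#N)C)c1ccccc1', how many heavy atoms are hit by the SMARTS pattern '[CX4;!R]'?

The query [CX4;!R] means: aliphatic carbon with four total connections, not in a ring.
Check the 15 heavy atoms by environment: 7× C (X4, acyclic) → match; 6× c (aromatic, X3, in 6-ring) → no; 1× C (X2, acyclic) → no; 1× N (X1, acyclic) → no.
That gives 7 matching atoms.

7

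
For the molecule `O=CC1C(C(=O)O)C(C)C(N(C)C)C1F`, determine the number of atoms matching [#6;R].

The query [#6;R] means: carbon that is part of a ring.
Check the 15 heavy atoms by environment: 5× C (in 5-ring) → match; 1× F (acyclic) → no; 1× N (acyclic) → no; 5× C (acyclic) → no; 3× O (acyclic) → no.
That gives 5 matching atoms.

5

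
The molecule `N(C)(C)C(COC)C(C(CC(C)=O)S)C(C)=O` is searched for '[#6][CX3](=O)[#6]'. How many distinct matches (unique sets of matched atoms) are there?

2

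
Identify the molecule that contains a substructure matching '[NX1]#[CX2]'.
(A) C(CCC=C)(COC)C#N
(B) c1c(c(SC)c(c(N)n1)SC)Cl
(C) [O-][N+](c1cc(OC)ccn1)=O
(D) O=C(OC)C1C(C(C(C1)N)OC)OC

A

[NX1]#[CX2] describes a nitrogen triple-bonded to a two-connected carbon (a nitrile).
(A) contains a nitrile (-C#N), which satisfies every atom and bond constraint.
(B) has a primary amino group (-NH2) but the nitrogen is NX3 (three connections), not NX1 triple-bonded.
(C) has a nitro group (-[N+](=O)[O-]) but there is no C#N triple bond.
(D) has a primary amino group (-NH2) but the nitrogen is NX3 (three connections), not NX1 triple-bonded.
So the answer is (A).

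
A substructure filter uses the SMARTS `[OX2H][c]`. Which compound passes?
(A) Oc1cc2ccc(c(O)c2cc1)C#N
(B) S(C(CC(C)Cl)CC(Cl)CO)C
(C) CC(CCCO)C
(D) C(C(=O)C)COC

A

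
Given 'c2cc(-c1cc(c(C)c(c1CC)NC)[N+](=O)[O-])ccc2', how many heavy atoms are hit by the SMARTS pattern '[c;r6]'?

The query [c;r6] means: aromatic carbon that belongs to a six-membered ring.
Check the 20 heavy atoms by environment: 12× c (aromatic, in 6-ring) → match; 4× C (acyclic) → no; 1× N (charge +1, acyclic) → no; 1× O (charge -1, acyclic) → no; 1× O (acyclic) → no; 1× N (acyclic) → no.
That gives 12 matching atoms.

12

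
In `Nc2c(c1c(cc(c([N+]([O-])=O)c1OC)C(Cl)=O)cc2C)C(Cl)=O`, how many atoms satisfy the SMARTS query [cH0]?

Check the 23 heavy atoms by environment: 8× c (aromatic, H0) → match; 2× c (aromatic, H1) → no; 2× C (H0) → no; 4× O (H0) → no; 2× Cl (H0) → no; 1× N (charge +1, H0) → no; 1× O (charge -1, H0) → no; 1× N (H2) → no; 2× C (H3) → no.
That gives 8 matching atoms.

8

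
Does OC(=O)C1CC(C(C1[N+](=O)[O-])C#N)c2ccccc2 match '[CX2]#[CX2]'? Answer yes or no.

No

The pattern [CX2]#[CX2] describes a carbon-carbon triple bond — an alkyne.
The closest candidate here is a nitrile (-C#N), but the triple bond is C#N, not C#C. No other fragment satisfies the full query, so there is no match.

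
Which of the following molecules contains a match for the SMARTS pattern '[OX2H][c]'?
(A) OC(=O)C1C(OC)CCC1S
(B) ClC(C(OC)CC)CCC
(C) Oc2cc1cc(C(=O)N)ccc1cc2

[OX2H][c] describes a hydroxyl oxygen attached to an aromatic carbon (a phenol).
(A) has a methoxy ether (-OCH3) but the oxygen has H0, not H1.
(B) has a methoxy ether (-OCH3) but the oxygen has H0, not H1.
(C) contains a hydroxyl group (-OH), which satisfies every atom and bond constraint.
So the answer is (C).

C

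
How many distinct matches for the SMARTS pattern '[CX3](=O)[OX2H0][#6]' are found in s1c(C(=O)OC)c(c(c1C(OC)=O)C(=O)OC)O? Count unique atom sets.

3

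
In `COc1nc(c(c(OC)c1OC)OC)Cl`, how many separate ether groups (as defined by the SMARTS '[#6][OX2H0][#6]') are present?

[#6][OX2H0][#6] is the SMARTS for an ether: an aliphatic oxygen bridging two carbons with no H on the oxygen.
The molecule carries 4 separate instances of a methoxy ether (-OCH3) meeting every constraint; each maps to a distinct set of atoms, giving 4 matches.

4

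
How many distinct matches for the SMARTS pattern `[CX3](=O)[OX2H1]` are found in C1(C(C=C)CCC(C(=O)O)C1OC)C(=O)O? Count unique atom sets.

2

[CX3](=O)[OX2H1] is the SMARTS for a carboxylic acid: an sp2 carbon double-bonded to O and single-bonded to an -OH oxygen.
The molecule carries 2 separate instances of a carboxylic acid group (-C(=O)OH) meeting every constraint; each maps to a distinct set of atoms, giving 2 matches.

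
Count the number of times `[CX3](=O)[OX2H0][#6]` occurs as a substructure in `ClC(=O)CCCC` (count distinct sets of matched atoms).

[CX3](=O)[OX2H0][#6] is the SMARTS for an ester: a carbonyl carbon bonded to an oxygen that is itself bonded to carbon (no H on that O).
No fragment in the molecule satisfies every constraint, giving 0 matches.

0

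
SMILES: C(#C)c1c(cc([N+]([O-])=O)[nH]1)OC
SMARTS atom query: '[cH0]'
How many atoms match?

3

The query [cH0] means: aromatic carbon with no attached hydrogen (substituted or ring-fusion).
Check the 12 heavy atoms by environment: 1× n (aromatic, H1) → no; 3× c (aromatic, H0) → match; 1× c (aromatic, H1) → no; 1× C (H0) → no; 1× C (H1) → no; 1× N (charge +1, H0) → no; 1× O (charge -1, H0) → no; 2× O (H0) → no; 1× C (H3) → no.
That gives 3 matching atoms.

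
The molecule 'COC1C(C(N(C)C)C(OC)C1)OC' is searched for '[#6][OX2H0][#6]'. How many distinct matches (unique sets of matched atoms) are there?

3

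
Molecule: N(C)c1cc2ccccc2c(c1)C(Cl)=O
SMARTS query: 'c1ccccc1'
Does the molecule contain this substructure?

Yes

The pattern c1ccccc1 describes six aromatic carbons in a ring — a benzene ring.
The required atom environment is present in the molecule, so the pattern matches.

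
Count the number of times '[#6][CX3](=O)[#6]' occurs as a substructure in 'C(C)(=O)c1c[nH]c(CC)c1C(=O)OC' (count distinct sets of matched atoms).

[#6][CX3](=O)[#6] is the SMARTS for a ketone: a carbonyl carbon (no H) flanked by two carbons.
Exactly one fragment in the molecule meets all constraints, giving 1 match.

1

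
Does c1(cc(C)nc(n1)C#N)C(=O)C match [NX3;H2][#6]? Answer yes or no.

The pattern [NX3;H2][#6] describes a trivalent nitrogen with two H attached to carbon — a primary amine.
The closest candidate here is a nitrile (-C#N), but the nitrogen is NX1 (triple-bonded), not NX3 with two H. No other fragment satisfies the full query, so there is no match.

No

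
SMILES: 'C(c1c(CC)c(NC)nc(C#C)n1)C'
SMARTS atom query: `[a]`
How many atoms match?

Check the 14 heavy atoms by environment: 2× n (aromatic) → match; 4× c (aromatic) → match; 7× C → no; 1× N → no.
Summing the matching environments: 2 + 4 = 6 matching atoms.

6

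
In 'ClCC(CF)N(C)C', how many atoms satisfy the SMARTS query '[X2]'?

0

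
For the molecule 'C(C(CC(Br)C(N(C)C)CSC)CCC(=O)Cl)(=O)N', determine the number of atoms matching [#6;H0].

2

Check the 19 heavy atoms by environment: 4× C (H2) → no; 3× C (H1) → no; 2× C (H0) → match; 2× O (H0) → no; 1× N (H2) → no; 1× N (H0) → no; 3× C (H3) → no; 1× S (H0) → no; 1× Cl (H0) → no; 1× Br (H0) → no.
That gives 2 matching atoms.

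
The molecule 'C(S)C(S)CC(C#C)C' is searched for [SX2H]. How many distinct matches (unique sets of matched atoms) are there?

2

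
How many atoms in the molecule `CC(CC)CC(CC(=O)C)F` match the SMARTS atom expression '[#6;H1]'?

The query [#6;H1] means: any carbon bearing exactly one hydrogen.
Check the 11 heavy atoms by environment: 3× C (H2) → no; 2× C (H1) → match; 3× C (H3) → no; 1× F (H0) → no; 1× C (H0) → no; 1× O (H0) → no.
That gives 2 matching atoms.

2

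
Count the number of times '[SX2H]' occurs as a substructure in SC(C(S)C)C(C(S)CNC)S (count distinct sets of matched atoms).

4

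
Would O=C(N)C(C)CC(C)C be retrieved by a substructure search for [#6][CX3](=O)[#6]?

No

The pattern [#6][CX3](=O)[#6] describes a carbonyl carbon (no H) flanked by two carbons — a ketone.
The closest candidate here is a primary amide (-C(=O)NH2), but one neighbour of the carbonyl carbon is N, not C. No other fragment satisfies the full query, so there is no match.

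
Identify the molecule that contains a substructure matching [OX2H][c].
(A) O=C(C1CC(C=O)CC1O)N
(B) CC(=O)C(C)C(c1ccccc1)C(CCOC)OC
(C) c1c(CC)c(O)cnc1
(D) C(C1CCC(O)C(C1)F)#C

[OX2H][c] describes a hydroxyl oxygen attached to an aromatic carbon (a phenol).
(A) has a hydroxyl group (-OH) but the -OH is on an aliphatic carbon, not an aromatic c.
(B) has a methoxy ether (-OCH3) but the oxygen has H0, not H1.
(C) contains a hydroxyl group (-OH), which satisfies every atom and bond constraint.
(D) has a hydroxyl group (-OH) but the -OH is on an aliphatic carbon, not an aromatic c.
So the answer is (C).

C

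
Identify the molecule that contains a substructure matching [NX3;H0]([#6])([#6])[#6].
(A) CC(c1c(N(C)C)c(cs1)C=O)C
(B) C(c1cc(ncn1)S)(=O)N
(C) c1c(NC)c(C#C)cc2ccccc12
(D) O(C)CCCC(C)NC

A

[NX3;H0]([#6])([#6])[#6] describes a trivalent nitrogen with no H, bonded to three carbons (a tertiary amine).
(A) contains a dimethylamino group (-N(CH3)2), which satisfies every atom and bond constraint.
(B) has a primary amide (-C(=O)NH2) but the amide nitrogen has H2 and only one carbon neighbour.
(C) has an N-methylamino group (-NHCH3) but the nitrogen still has one H (H1), not H0.
(D) has an N-methylamino group (-NHCH3) but the nitrogen still has one H (H1), not H0.
So the answer is (A).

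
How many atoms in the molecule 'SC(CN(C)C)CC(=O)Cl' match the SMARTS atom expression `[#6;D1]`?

2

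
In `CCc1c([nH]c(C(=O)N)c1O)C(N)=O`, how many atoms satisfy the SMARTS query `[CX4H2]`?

1

The query [CX4H2] means: sp3 carbon (X4) with exactly two hydrogens.
Check the 14 heavy atoms by environment: 1× n (aromatic, H1, X3) → no; 4× c (aromatic, H0, X3) → no; 1× O (H1, X2) → no; 2× C (H0, X3) → no; 2× O (H0, X1) → no; 2× N (H2, X3) → no; 1× C (H2, X4) → match; 1× C (H3, X4) → no.
That gives 1 matching atom.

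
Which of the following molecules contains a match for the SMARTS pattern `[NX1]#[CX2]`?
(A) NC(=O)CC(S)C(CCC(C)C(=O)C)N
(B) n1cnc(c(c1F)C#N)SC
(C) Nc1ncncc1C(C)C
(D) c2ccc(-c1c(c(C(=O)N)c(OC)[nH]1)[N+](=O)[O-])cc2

B

[NX1]#[CX2] describes a nitrogen triple-bonded to a two-connected carbon (a nitrile).
(A) has a primary amino group (-NH2) but the nitrogen is NX3 (three connections), not NX1 triple-bonded.
(B) contains a nitrile (-C#N), which satisfies every atom and bond constraint.
(C) has a primary amino group (-NH2) but the nitrogen is NX3 (three connections), not NX1 triple-bonded.
(D) has a primary amide (-C(=O)NH2) but the nitrogen is NX3, not NX1.
So the answer is (B).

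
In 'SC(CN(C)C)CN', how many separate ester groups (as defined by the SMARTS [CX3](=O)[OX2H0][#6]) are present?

[CX3](=O)[OX2H0][#6] is the SMARTS for an ester: a carbonyl carbon bonded to an oxygen that is itself bonded to carbon (no H on that O).
No fragment in the molecule satisfies every constraint, giving 0 matches.

0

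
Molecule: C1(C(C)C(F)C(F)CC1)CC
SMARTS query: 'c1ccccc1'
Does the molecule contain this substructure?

No

The pattern c1ccccc1 describes six aromatic carbons in a ring — a benzene ring.
The closest candidate here is a methyl group (-CH3), but no six-membered all-carbon aromatic ring is present. No other fragment satisfies the full query, so there is no match.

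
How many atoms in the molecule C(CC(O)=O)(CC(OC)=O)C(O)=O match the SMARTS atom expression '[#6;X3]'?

The query [#6;X3] means: any carbon (aromatic or not) with three total connections.
Check the 13 heavy atoms by environment: 4× C (X4) → no; 3× C (X3) → match; 3× O (X1) → no; 3× O (X2) → no.
That gives 3 matching atoms.

3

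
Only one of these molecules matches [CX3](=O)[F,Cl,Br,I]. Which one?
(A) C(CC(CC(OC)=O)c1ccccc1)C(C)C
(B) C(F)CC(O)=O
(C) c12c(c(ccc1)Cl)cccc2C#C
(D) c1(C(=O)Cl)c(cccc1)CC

D

[CX3](=O)[F,Cl,Br,I] describes a carbonyl carbon bonded to a halogen (an acyl halide).
(A) has a methyl-ester group (-C(=O)OCH3) but the carbonyl is bonded to -O-C, not to a halogen.
(B) has a carboxylic acid group (-C(=O)OH) but the carbonyl is bonded to -OH, not to a halogen.
(C) has a chloro substituent but the Cl is not on a carbonyl carbon.
(D) contains an acyl chloride (-C(=O)Cl), which satisfies every atom and bond constraint.
So the answer is (D).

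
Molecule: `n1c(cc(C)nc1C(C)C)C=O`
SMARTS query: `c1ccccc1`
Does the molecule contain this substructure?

The pattern c1ccccc1 describes six aromatic carbons in a ring — a benzene ring.
The closest candidate here is a methyl group (-CH3), but no six-membered all-carbon aromatic ring is present. No other fragment satisfies the full query, so there is no match.

No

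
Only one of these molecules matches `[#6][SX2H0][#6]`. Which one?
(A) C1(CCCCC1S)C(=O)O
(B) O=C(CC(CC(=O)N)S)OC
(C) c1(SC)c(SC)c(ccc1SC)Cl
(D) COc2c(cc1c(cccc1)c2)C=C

C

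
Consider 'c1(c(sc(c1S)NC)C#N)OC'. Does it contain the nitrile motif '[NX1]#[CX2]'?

Yes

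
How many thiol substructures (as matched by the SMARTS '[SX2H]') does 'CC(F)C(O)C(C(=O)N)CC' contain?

[SX2H] is the SMARTS for a thiol: an aliphatic sulfur with two connections, one being H.
The molecule has a hydroxyl group (-OH), but it is an -OH, not an -SH; nothing else fits, so there are 0 matches.

0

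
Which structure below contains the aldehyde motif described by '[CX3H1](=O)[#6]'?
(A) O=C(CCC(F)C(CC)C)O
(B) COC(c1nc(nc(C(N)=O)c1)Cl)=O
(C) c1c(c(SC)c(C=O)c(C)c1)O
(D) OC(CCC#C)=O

C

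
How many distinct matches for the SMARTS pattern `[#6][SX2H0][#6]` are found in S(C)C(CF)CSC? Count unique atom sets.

[#6][SX2H0][#6] is the SMARTS for a thioether: an aliphatic sulfur bridging two carbons with no H on the sulfur.
The molecule carries 2 separate instances of a methylthio ether (-SCH3) meeting every constraint; each maps to a distinct set of atoms, giving 2 matches.

2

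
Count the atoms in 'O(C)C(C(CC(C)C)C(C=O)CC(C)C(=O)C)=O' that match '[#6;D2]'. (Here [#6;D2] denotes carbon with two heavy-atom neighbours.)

The query [#6;D2] means: any carbon bonded to exactly two heavy atoms.
Check the 18 heavy atoms by environment: 5× C (D1) → no; 6× C (D3) → no; 3× C (D2) → match; 3× O (D1) → no; 1× O (D2) → no.
That gives 3 matching atoms.

3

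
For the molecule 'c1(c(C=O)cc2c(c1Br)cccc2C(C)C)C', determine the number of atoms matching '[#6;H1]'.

Check the 17 heavy atoms by environment: 6× c (aromatic, H0) → no; 4× c (aromatic, H1) → match; 2× C (H1) → match; 3× C (H3) → no; 1× Br (H0) → no; 1× O (H0) → no.
Summing the matching environments: 4 + 2 = 6 matching atoms.

6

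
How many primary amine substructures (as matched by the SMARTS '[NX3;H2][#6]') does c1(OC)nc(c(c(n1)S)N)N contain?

[NX3;H2][#6] is the SMARTS for a primary amine: a trivalent nitrogen with two H attached to carbon.
The molecule carries 2 separate instances of a primary amino group (-NH2) meeting every constraint; each maps to a distinct set of atoms, giving 2 matches.

2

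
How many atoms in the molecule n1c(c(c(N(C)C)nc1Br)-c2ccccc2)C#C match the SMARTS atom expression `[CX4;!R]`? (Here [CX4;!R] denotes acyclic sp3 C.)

2

The query [CX4;!R] means: aliphatic carbon with four total connections, not in a ring.
Check the 18 heavy atoms by environment: 2× n (aromatic, X2, in 6-ring) → no; 10× c (aromatic, X3, in 6-ring) → no; 1× Br (X1, acyclic) → no; 2× C (X2, acyclic) → no; 1× N (X3, acyclic) → no; 2× C (X4, acyclic) → match.
That gives 2 matching atoms.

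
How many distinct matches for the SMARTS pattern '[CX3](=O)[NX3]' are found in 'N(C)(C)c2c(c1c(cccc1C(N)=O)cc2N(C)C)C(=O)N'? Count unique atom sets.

2

[CX3](=O)[NX3] is the SMARTS for an amide: a carbonyl carbon bonded to a trivalent nitrogen.
The molecule carries 2 separate instances of a primary amide (-C(=O)NH2) meeting every constraint; each maps to a distinct set of atoms, giving 2 matches.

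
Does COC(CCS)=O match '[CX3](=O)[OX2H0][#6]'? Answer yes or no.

Yes

The pattern [CX3](=O)[OX2H0][#6] describes a carbonyl carbon bonded to an oxygen that is itself bonded to carbon (no H on that O) — an ester.
The molecule carries a methyl-ester group (-C(=O)OCH3), whose atoms satisfy every constraint of the query, so the pattern matches.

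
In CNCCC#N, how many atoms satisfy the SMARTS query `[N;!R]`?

2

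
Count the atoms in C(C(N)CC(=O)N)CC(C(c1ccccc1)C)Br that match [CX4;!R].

The query [CX4;!R] means: aliphatic carbon with four total connections, not in a ring.
Check the 18 heavy atoms by environment: 7× C (X4, acyclic) → match; 6× c (aromatic, X3, in 6-ring) → no; 2× N (X3, acyclic) → no; 1× C (X3, acyclic) → no; 1× O (X1, acyclic) → no; 1× Br (X1, acyclic) → no.
That gives 7 matching atoms.

7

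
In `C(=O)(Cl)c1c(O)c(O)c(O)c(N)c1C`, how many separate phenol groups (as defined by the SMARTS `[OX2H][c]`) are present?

3

[OX2H][c] is the SMARTS for a phenol: a hydroxyl oxygen attached to an aromatic carbon.
The molecule carries 3 separate instances of a hydroxyl group (-OH) meeting every constraint; each maps to a distinct set of atoms, giving 3 matches.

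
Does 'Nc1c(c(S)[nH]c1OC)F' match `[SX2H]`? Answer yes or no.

Yes

The pattern [SX2H] describes an aliphatic sulfur with two connections, one being H — a thiol.
The molecule carries a thiol (-SH), whose atoms satisfy every constraint of the query, so the pattern matches.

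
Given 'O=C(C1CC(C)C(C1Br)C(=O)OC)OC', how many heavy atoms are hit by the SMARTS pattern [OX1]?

The query [OX1] means: aliphatic oxygen with one total connection — typically a carbonyl =O or an oxide.
Check the 15 heavy atoms by environment: 8× C (X4) → no; 1× Br (X1) → no; 2× C (X3) → no; 2× O (X1) → match; 2× O (X2) → no.
That gives 2 matching atoms.

2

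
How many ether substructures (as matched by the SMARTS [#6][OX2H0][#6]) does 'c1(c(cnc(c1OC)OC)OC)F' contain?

3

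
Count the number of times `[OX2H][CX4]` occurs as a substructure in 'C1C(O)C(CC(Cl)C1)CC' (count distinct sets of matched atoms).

[OX2H][CX4] is the SMARTS for an aliphatic alcohol: a hydroxyl oxygen bound to an sp3 (X4) carbon.
Exactly one fragment in the molecule meets all constraints, giving 1 match.

1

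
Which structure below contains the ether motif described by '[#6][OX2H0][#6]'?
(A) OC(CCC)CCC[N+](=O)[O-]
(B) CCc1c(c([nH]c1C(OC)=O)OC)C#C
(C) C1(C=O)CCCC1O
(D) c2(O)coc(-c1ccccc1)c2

B

[#6][OX2H0][#6] describes an aliphatic oxygen bridging two carbons with no H on the oxygen (an ether).
(A) has a hydroxyl group (-OH) but the oxygen has H1, not H0 bridging two carbons.
(B) contains a methoxy ether (-OCH3), which satisfies every atom and bond constraint.
(C) has a hydroxyl group (-OH) but the oxygen has H1, not H0 bridging two carbons.
(D) has a hydroxyl group (-OH) but the oxygen has H1, not H0 bridging two carbons.
So the answer is (B).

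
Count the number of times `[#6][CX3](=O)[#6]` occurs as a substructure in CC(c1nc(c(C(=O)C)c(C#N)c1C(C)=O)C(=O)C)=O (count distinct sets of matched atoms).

4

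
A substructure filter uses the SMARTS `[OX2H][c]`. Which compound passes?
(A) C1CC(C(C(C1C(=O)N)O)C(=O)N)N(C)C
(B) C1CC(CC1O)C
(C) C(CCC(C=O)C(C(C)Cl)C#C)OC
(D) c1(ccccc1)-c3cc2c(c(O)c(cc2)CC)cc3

[OX2H][c] describes a hydroxyl oxygen attached to an aromatic carbon (a phenol).
(A) has a hydroxyl group (-OH) but the -OH is on an aliphatic carbon, not an aromatic c.
(B) has a hydroxyl group (-OH) but the -OH is on an aliphatic carbon, not an aromatic c.
(C) has a methoxy ether (-OCH3) but the oxygen has H0, not H1.
(D) contains a hydroxyl group (-OH), which satisfies every atom and bond constraint.
So the answer is (D).

D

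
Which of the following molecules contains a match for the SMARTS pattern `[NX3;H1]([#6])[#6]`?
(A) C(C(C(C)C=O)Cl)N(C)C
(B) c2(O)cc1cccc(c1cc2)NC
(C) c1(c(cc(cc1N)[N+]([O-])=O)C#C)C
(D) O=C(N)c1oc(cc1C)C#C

[NX3;H1]([#6])[#6] describes a trivalent nitrogen with one H, bonded to two carbons (a secondary amine).
(A) has a dimethylamino group (-N(CH3)2) but the nitrogen has H0, not H1.
(B) contains an N-methylamino group (-NHCH3), which satisfies every atom and bond constraint.
(C) has a primary amino group (-NH2) but the nitrogen has H2 and only one carbon neighbour.
(D) has a primary amide (-C(=O)NH2) but the -C(=O)NH2 nitrogen has H2, not H1.
So the answer is (B).

B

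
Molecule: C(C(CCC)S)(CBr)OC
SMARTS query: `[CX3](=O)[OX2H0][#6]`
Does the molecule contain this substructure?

The pattern [CX3](=O)[OX2H0][#6] describes a carbonyl carbon bonded to an oxygen that is itself bonded to carbon (no H on that O) — an ester.
The closest candidate here is a methoxy ether (-OCH3), but the ether oxygen is not adjacent to a C=O carbon. No other fragment satisfies the full query, so there is no match.

No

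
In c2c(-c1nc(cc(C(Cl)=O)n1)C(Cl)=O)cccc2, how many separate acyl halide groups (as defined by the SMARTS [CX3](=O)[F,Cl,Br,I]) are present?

2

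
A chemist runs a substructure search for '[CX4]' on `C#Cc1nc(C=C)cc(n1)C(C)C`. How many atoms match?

Check the 13 heavy atoms by environment: 2× n (aromatic, X2) → no; 4× c (aromatic, X3) → no; 2× C (X2) → no; 3× C (X4) → match; 2× C (X3) → no.
That gives 3 matching atoms.

3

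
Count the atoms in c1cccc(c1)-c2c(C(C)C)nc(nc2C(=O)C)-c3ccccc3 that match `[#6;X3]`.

17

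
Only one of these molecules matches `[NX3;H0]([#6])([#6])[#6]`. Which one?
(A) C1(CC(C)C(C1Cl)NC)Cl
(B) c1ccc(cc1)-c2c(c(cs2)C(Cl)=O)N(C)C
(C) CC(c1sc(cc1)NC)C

[NX3;H0]([#6])([#6])[#6] describes a trivalent nitrogen with no H, bonded to three carbons (a tertiary amine).
(A) has an N-methylamino group (-NHCH3) but the nitrogen still has one H (H1), not H0.
(B) contains a dimethylamino group (-N(CH3)2), which satisfies every atom and bond constraint.
(C) has an N-methylamino group (-NHCH3) but the nitrogen still has one H (H1), not H0.
So the answer is (B).

B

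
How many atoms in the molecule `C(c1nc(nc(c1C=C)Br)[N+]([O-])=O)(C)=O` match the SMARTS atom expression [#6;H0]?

Check the 15 heavy atoms by environment: 2× n (aromatic, H0) → no; 4× c (aromatic, H0) → match; 1× Br (H0) → no; 1× C (H1) → no; 1× C (H2) → no; 1× C (H0) → match; 2× O (H0) → no; 1× C (H3) → no; 1× N (charge +1, H0) → no; 1× O (charge -1, H0) → no.
Summing the matching environments: 4 + 1 = 5 matching atoms.

5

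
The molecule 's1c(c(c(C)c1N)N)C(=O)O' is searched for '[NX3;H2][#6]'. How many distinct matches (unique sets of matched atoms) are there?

[NX3;H2][#6] is the SMARTS for a primary amine: a trivalent nitrogen with two H attached to carbon.
The molecule carries 2 separate instances of a primary amino group (-NH2) meeting every constraint; each maps to a distinct set of atoms, giving 2 matches.

2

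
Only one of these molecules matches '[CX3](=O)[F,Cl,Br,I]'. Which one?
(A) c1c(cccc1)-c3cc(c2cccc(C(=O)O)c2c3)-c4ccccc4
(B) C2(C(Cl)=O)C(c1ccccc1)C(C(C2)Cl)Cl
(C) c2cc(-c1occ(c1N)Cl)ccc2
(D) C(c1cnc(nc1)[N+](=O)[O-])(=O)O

B

[CX3](=O)[F,Cl,Br,I] describes a carbonyl carbon bonded to a halogen (an acyl halide).
(A) has a carboxylic acid group (-C(=O)OH) but the carbonyl is bonded to -OH, not to a halogen.
(B) contains an acyl chloride (-C(=O)Cl), which satisfies every atom and bond constraint.
(C) has a chloro substituent but the Cl is not on a carbonyl carbon.
(D) has a carboxylic acid group (-C(=O)OH) but the carbonyl is bonded to -OH, not to a halogen.
So the answer is (B).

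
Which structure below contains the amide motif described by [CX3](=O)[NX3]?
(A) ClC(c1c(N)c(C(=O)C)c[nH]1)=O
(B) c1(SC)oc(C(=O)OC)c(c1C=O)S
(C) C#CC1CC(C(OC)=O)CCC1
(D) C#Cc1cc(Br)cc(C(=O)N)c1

[CX3](=O)[NX3] describes a carbonyl carbon bonded to a trivalent nitrogen (an amide).
(A) has a primary amino group (-NH2) but the -NH2 is not attached to a carbonyl carbon.
(B) has a methyl-ester group (-C(=O)OCH3) but the carbonyl is bonded to O, not to an NX3 nitrogen.
(C) has a methyl-ester group (-C(=O)OCH3) but the carbonyl is bonded to O, not to an NX3 nitrogen.
(D) contains a primary amide (-C(=O)NH2), which satisfies every atom and bond constraint.
So the answer is (D).

D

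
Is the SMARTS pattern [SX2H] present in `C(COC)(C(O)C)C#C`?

The pattern [SX2H] describes an aliphatic sulfur with two connections, one being H — a thiol.
The closest candidate here is a hydroxyl group (-OH), but it is an -OH, not an -SH. No other fragment satisfies the full query, so there is no match.

No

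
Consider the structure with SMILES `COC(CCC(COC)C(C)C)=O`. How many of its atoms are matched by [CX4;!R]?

9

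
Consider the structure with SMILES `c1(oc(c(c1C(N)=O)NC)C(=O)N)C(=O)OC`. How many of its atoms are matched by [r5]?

The query [r5] means: r5 matches atoms in a five-membered ring.
Check the 17 heavy atoms by environment: 1× o (aromatic, in 5-ring) → match; 4× c (aromatic, in 5-ring) → match; 3× N (acyclic) → no; 5× C (acyclic) → no; 4× O (acyclic) → no.
Summing the matching environments: 1 + 4 = 5 matching atoms.

5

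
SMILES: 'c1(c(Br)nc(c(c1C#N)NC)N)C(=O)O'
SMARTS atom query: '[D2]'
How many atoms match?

3

The query [D2] means: atom with exactly two heavy-atom neighbours.
Check the 15 heavy atoms by environment: 1× n (aromatic, D2) → match; 5× c (aromatic, D3) → no; 2× N (D1) → no; 1× N (D2) → match; 1× C (D1) → no; 1× C (D2) → match; 1× C (D3) → no; 2× O (D1) → no; 1× Br (D1) → no.
Summing the matching environments: 1 + 1 + 1 = 3 matching atoms.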